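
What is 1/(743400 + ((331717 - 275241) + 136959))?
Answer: 1/936835 ≈ 1.0674e-6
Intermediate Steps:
1/(743400 + ((331717 - 275241) + 136959)) = 1/(743400 + (56476 + 136959)) = 1/(743400 + 193435) = 1/936835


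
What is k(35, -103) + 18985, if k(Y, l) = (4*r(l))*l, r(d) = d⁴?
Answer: -46370943987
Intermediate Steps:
k(Y, l) = 4*l⁵ (k(Y, l) = (4*l⁴)*l = 4*l⁵)
k(35, -103) + 18985 = 4*(-103)⁵ + 18985 = 4*(-11592740743) + 18985 = -46370962972 + 18985 = -46370943987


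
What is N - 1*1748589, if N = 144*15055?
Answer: 419331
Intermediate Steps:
N = 2167920
N - 1*1748589 = 2167920 - 1*1748589 = 2167920 - 1748589 = 419331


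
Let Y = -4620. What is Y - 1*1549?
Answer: -6169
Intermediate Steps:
Y - 1*1549 = -4620 - 1*1549 = -4620 - 1549 = -6169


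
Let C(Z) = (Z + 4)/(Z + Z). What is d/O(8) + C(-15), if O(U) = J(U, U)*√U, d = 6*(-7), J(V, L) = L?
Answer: 11/30 - 21*√2/16 ≈ -1.4895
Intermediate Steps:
d = -42
C(Z) = (4 + Z)/(2*Z) (C(Z) = (4 + Z)/((2*Z)) = (4 + Z)*(1/(2*Z)) = (4 + Z)/(2*Z))
O(U) = U^(3/2) (O(U) = U*√U = U^(3/2))
d/O(8) + C(-15) = -42*√2/32 + (½)*(4 - 15)/(-15) = -42*√2/32 + (½)*(-1/15)*(-11) = -21*√2/16 + 11/30 = 11/30 - 21*√2/16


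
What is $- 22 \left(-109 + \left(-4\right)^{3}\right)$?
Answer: $3806$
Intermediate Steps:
$- 22 \left(-109 + \left(-4\right)^{3}\right) = - 22 \left(-109 - 64\right) = \left(-22\right) \left(-173\right) = 3806$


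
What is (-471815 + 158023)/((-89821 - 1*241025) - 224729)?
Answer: 313792/555575 ≈ 0.56481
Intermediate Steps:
(-471815 + 158023)/((-89821 - 1*241025) - 224729) = -313792/((-89821 - 241025) - 224729) = -313792/(-330846 - 224729) = -313792/(-555575) = -313792*(-1/555575) = 313792/555575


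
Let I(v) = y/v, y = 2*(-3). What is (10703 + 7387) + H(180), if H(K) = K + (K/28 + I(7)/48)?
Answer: 1023479/56 ≈ 18276.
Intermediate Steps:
y = -6
I(v) = -6/v
H(K) = -1/56 + 29*K/28 (H(K) = K + (K/28 - 6/7/48) = K + (K*(1/28) - 6*⅐*(1/48)) = K + (K/28 - 6/7*1/48) = K + (K/28 - 1/56) = K + (-1/56 + K/28) = -1/56 + 29*K/28)
(10703 + 7387) + H(180) = (10703 + 7387) + (-1/56 + (29/28)*180) = 18090 + (-1/56 + 1305/7) = 18090 + 10439/56 = 1023479/56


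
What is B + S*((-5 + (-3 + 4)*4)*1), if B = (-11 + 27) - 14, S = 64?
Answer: -62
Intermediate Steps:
B = 2 (B = 16 - 14 = 2)
B + S*((-5 + (-3 + 4)*4)*1) = 2 + 64*((-5 + (-3 + 4)*4)*1) = 2 + 64*((-5 + 1*4)*1) = 2 + 64*((-5 + 4)*1) = 2 + 64*(-1*1) = 2 + 64*(-1) = 2 - 64 = -62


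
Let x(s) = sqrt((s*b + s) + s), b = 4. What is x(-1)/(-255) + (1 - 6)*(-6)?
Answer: 30 - I*sqrt(6)/255 ≈ 30.0 - 0.0096058*I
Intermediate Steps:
x(s) = sqrt(6)*sqrt(s) (x(s) = sqrt((s*4 + s) + s) = sqrt((4*s + s) + s) = sqrt(5*s + s) = sqrt(6*s) = sqrt(6)*sqrt(s))
x(-1)/(-255) + (1 - 6)*(-6) = (sqrt(6)*sqrt(-1))/(-255) + (1 - 6)*(-6) = (sqrt(6)*I)*(-1/255) - 5*(-6) = (I*sqrt(6))*(-1/255) + 30 = -I*sqrt(6)/255 + 30 = 30 - I*sqrt(6)/255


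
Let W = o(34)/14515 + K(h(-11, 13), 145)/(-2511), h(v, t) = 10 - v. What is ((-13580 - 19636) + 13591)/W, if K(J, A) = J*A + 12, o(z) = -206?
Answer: 238425204375/14963207 ≈ 15934.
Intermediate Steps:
K(J, A) = 12 + A*J (K(J, A) = A*J + 12 = 12 + A*J)
W = -14963207/12149055 (W = -206/14515 + (12 + 145*(10 - 1*(-11)))/(-2511) = -206*1/14515 + (12 + 145*(10 + 11))*(-1/2511) = -206/14515 + (12 + 145*21)*(-1/2511) = -206/14515 + (12 + 3045)*(-1/2511) = -206/14515 + 3057*(-1/2511) = -206/14515 - 1019/837 = -14963207/12149055 ≈ -1.2316)
((-13580 - 19636) + 13591)/W = ((-13580 - 19636) + 13591)/(-14963207/12149055) = (-33216 + 13591)*(-12149055/14963207) = -19625*(-12149055/14963207) = 238425204375/14963207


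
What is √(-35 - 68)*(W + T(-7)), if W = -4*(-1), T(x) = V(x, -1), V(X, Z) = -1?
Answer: 3*I*√103 ≈ 30.447*I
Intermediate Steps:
T(x) = -1
W = 4
√(-35 - 68)*(W + T(-7)) = √(-35 - 68)*(4 - 1) = √(-103)*3 = (I*√103)*3 = 3*I*√103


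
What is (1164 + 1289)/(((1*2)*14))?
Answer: 2453/28 ≈ 87.607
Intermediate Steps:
(1164 + 1289)/(((1*2)*14)) = 2453/((2*14)) = 2453/28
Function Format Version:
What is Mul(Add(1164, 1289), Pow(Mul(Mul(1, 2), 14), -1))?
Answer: Rational(2453, 28) ≈ 87.607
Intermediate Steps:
Mul(Add(1164, 1289), Pow(Mul(Mul(1, 2), 14), -1)) = Mul(2453, Pow(Mul(2, 14), -1)) = Mul(2453, Pow(28, -1)) = Mul(2453, Rational(1, 28)) = Rational(2453, 28)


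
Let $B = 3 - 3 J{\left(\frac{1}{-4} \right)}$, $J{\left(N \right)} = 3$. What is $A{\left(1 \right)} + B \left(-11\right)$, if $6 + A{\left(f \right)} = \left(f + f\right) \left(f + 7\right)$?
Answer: $76$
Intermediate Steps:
$A{\left(f \right)} = -6 + 2 f \left(7 + f\right)$ ($A{\left(f \right)} = -6 + \left(f + f\right) \left(f + 7\right) = -6 + 2 f \left(7 + f\right)$)
$B = -6$ ($B = 3 - 9 = -6$)
$A{\left(1 \right)} + B \left(-11\right) = \left(-6 + 2 \cdot 1^{2} + 14 \cdot 1\right) - -66 = \left(-6 + 2 \cdot 1 + 14\right) + 66 = \left(-6 + 2 + 14\right) + 66 = 10 + 66 = 76$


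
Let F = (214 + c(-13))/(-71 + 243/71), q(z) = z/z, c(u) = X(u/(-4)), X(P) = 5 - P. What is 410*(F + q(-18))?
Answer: -8626605/9596 ≈ -898.98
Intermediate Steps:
c(u) = 5 + u/4 (c(u) = 5 - u/(-4) = 5 - u*(-1)/4 = 5 - (-1)*u/4 = 5 + u/4)
q(z) = 1
F = -61273/19192 (F = (214 + (5 + (1/4)*(-13)))/(-71 + 243/71) = (214 + (5 - 13/4))/(-71 + 243*(1/71)) = (214 + 7/4)/(-71 + 243/71) = 863/(4*(-4798/71)) = (863/4)*(-71/4798) = -61273/19192 ≈ -3.1926)
410*(F + q(-18)) = 410*(-61273/19192 + 1) = 410*(-42081/19192) = -8626605/9596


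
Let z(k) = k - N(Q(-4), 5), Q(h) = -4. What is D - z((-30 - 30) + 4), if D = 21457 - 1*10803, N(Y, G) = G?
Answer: 10715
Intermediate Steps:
z(k) = -5 + k (z(k) = k - 1*5 = k - 5 = -5 + k)
D = 10654 (D = 21457 - 10803 = 10654)
D - z((-30 - 30) + 4) = 10654 - (-5 + ((-30 - 30) + 4)) = 10654 - (-5 + (-60 + 4)) = 10654 - (-5 - 56) = 10654 - 1*(-61) = 10654 + 61 = 10715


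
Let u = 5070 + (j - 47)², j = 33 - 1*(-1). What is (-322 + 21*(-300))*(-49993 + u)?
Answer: 296360988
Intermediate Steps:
j = 34 (j = 33 + 1 = 34)
u = 5239 (u = 5070 + (34 - 47)² = 5070 + (-13)² = 5070 + 169 = 5239)
(-322 + 21*(-300))*(-49993 + u) = (-322 + 21*(-300))*(-49993 + 5239) = (-322 - 6300)*(-44754) = -6622*(-44754) = 296360988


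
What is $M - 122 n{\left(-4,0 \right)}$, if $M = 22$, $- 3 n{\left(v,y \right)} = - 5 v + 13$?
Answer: $1364$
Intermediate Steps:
$n{\left(v,y \right)} = - \frac{13}{3} + \frac{5 v}{3}$ ($n{\left(v,y \right)} = - \frac{- 5 v + 13}{3} = - \frac{13 - 5 v}{3} = - \frac{13}{3} + \frac{5 v}{3}$)
$M - 122 n{\left(-4,0 \right)} = 22 - 122 \left(- \frac{13}{3} + \frac{5}{3} \left(-4\right)\right) = 22 - 122 \left(- \frac{13}{3} - \frac{20}{3}\right) = 22 - -1342 = 22 + 1342 = 1364$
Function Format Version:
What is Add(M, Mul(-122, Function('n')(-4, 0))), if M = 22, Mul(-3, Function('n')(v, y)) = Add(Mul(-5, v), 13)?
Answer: 1364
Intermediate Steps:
Function('n')(v, y) = Add(Rational(-13, 3), Mul(Rational(5, 3), v)) (Function('n')(v, y) = Mul(Rational(-1, 3), Add(Mul(-5, v), 13)) = Mul(Rational(-1, 3), Add(13, Mul(-5, v))) = Add(Rational(-13, 3), Mul(Rational(5, 3), v)))
Add(M, Mul(-122, Function('n')(-4, 0))) = Add(22, Mul(-122, Add(Rational(-13, 3), Mul(Rational(5, 3), -4)))) = Add(22, Mul(-122, Add(Rational(-13, 3), Rational(-20, 3)))) = Add(22, Mul(-122, -11)) = Add(22, 1342) = 1364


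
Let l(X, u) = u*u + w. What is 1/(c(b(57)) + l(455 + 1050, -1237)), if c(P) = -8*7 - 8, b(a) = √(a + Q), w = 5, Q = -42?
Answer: 1/1530110 ≈ 6.5355e-7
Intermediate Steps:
b(a) = √(-42 + a) (b(a) = √(a - 42) = √(-42 + a))
c(P) = -64 (c(P) = -56 - 8 = -64)
l(X, u) = 5 + u² (l(X, u) = u*u + 5 = u² + 5 = 5 + u²)
1/(c(b(57)) + l(455 + 1050, -1237)) = 1/(-64 + (5 + (-1237)²)) = 1/(-64 + (5 + 1530169)) = 1/(-64 + 1530174) = 1/1530110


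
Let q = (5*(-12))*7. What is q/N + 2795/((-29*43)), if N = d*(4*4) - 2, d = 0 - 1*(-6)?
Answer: -9145/1363 ≈ -6.7095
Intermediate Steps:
d = 6 (d = 0 + 6 = 6)
q = -420 (q = -60*7 = -420)
N = 94 (N = 6*(4*4) - 2 = 6*16 - 2 = 96 - 2 = 94)
q/N + 2795/((-29*43)) = -420/94 + 2795/((-29*43)) = -420*1/94 + 2795/(-1247) = -210/47 + 2795*(-1/1247) = -210/47 - 65/29 = -9145/1363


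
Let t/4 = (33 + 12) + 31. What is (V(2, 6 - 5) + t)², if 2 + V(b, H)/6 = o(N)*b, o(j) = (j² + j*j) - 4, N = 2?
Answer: 115600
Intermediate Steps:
o(j) = -4 + 2*j² (o(j) = (j² + j²) - 4 = 2*j² - 4 = -4 + 2*j²)
V(b, H) = -12 + 24*b (V(b, H) = -12 + 6*((-4 + 2*2²)*b) = -12 + 6*((-4 + 2*4)*b) = -12 + 6*((-4 + 8)*b) = -12 + 6*(4*b) = -12 + 24*b)
t = 304 (t = 4*((33 + 12) + 31) = 4*(45 + 31) = 4*76 = 304)
(V(2, 6 - 5) + t)² = ((-12 + 24*2) + 304)² = ((-12 + 48) + 304)² = (36 + 304)² = 340² = 115600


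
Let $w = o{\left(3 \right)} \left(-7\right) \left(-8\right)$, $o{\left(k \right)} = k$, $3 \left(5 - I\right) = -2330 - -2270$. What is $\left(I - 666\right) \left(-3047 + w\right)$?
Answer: $1845439$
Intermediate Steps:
$I = 25$ ($I = 5 - \frac{-2330 - -2270}{3} = 5 - \frac{-2330 + 2270}{3} = 5 - -20 = 5 + 20 = 25$)
$w = 168$ ($w = 3 \left(-7\right) \left(-8\right) = \left(-21\right) \left(-8\right) = 168$)
$\left(I - 666\right) \left(-3047 + w\right) = \left(25 - 666\right) \left(-3047 + 168\right) = \left(-641\right) \left(-2879\right) = 1845439$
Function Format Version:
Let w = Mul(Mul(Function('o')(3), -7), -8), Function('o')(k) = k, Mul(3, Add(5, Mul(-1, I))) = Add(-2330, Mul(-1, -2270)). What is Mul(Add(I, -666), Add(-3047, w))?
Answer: 1845439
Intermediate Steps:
I = 25 (I = Add(5, Mul(Rational(-1, 3), Add(-2330, Mul(-1, -2270)))) = Add(5, Mul(Rational(-1, 3), Add(-2330, 2270))) = Add(5, Mul(Rational(-1, 3), -60)) = Add(5, 20) = 25)
w = 168 (w = Mul(Mul(3, -7), -8) = Mul(-21, -8) = 168)
Mul(Add(I, -666), Add(-3047, w)) = Mul(Add(25, -666), Add(-3047, 168)) = Mul(-641, -2879) = 1845439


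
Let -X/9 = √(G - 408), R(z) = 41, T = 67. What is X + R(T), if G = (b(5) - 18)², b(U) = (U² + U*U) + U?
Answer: -238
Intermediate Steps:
b(U) = U + 2*U² (b(U) = (U² + U²) + U = 2*U² + U = U + 2*U²)
G = 1369 (G = (5*(1 + 2*5) - 18)² = (5*(1 + 10) - 18)² = (5*11 - 18)² = (55 - 18)² = 37² = 1369)
X = -279 (X = -9*√(1369 - 408) = -9*√961 = -9*31 = -279)
X + R(T) = -279 + 41 = -238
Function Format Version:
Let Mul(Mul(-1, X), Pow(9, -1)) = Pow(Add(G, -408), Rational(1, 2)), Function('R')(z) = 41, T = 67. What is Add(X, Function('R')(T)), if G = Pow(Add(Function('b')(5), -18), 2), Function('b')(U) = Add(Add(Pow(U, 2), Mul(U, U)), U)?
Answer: -238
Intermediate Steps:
Function('b')(U) = Add(U, Mul(2, Pow(U, 2))) (Function('b')(U) = Add(Add(Pow(U, 2), Pow(U, 2)), U) = Add(Mul(2, Pow(U, 2)), U) = Add(U, Mul(2, Pow(U, 2))))
G = 1369 (G = Pow(Add(Mul(5, Add(1, Mul(2, 5))), -18), 2) = Pow(Add(Mul(5, Add(1, 10)), -18), 2) = Pow(Add(Mul(5, 11), -18), 2) = Pow(Add(55, -18), 2) = Pow(37, 2) = 1369)
X = -279 (X = Mul(-9, Pow(Add(1369, -408), Rational(1, 2))) = Mul(-9, Pow(961, Rational(1, 2))) = Mul(-9, 31) = -279)
Add(X, Function('R')(T)) = Add(-279, 41) = -238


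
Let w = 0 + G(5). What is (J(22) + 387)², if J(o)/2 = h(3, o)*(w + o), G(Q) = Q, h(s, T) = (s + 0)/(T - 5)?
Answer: 45441081/289 ≈ 1.5724e+5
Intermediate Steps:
h(s, T) = s/(-5 + T)
w = 5 (w = 0 + 5 = 5)
J(o) = 6*(5 + o)/(-5 + o) (J(o) = 2*((3/(-5 + o))*(5 + o)) = 2*(3*(5 + o)/(-5 + o)) = 6*(5 + o)/(-5 + o))
(J(22) + 387)² = (6*(5 + 22)/(-5 + 22) + 387)² = (6*27/17 + 387)² = (6*(1/17)*27 + 387)² = (162/17 + 387)² = (6741/17)² = 45441081/289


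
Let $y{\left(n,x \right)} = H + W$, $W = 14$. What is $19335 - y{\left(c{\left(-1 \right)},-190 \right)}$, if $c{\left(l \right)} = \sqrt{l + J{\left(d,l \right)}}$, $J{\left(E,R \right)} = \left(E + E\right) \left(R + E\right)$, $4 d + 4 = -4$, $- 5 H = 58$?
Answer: $\frac{96663}{5} \approx 19333.0$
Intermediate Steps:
$H = - \frac{58}{5}$ ($H = \left(- \frac{1}{5}\right) 58 = - \frac{58}{5} \approx -11.6$)
$d = -2$ ($d = -1 + \frac{1}{4} \left(-4\right) = -1 - 1 = -2$)
$J{\left(E,R \right)} = 2 E \left(E + R\right)$
$c{\left(l \right)} = \sqrt{8 - 3 l}$ ($c{\left(l \right)} = \sqrt{l + 2 \left(-2\right) \left(-2 + l\right)} = \sqrt{l - \left(-8 + 4 l\right)} = \sqrt{8 - 3 l}$)
$y{\left(n,x \right)} = \frac{12}{5}$ ($y{\left(n,x \right)} = - \frac{58}{5} + 14 = \frac{12}{5}$)
$19335 - y{\left(c{\left(-1 \right)},-190 \right)} = 19335 - \frac{12}{5} = \frac{96663}{5}$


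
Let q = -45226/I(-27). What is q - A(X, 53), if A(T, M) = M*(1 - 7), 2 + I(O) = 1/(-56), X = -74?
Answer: 2568590/113 ≈ 22731.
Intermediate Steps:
I(O) = -113/56 (I(O) = -2 + 1/(-56) = -2 - 1/56 = -113/56)
A(T, M) = -6*M (A(T, M) = M*(-6) = -6*M)
q = 2532656/113 (q = -45226/(-113/56) = -45226*(-56/113) = 2532656/113 ≈ 22413.)
q - A(X, 53) = 2532656/113 - (-6)*53 = 2532656/113 - 1*(-318) = 2532656/113 + 318 = 2568590/113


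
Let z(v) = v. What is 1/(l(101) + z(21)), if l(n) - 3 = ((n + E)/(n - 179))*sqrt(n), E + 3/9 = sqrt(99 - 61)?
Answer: -234/(-5616 + 3*sqrt(3838) + 302*sqrt(101)) ≈ 0.097700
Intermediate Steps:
E = -1/3 + sqrt(38) (E = -1/3 + sqrt(99 - 61) = -1/3 + sqrt(38) ≈ 5.8311)
l(n) = 3 + sqrt(n)*(-1/3 + n + sqrt(38))/(-179 + n) (l(n) = 3 + ((n + (-1/3 + sqrt(38)))/(n - 179))*sqrt(n) = 3 + ((-1/3 + n + sqrt(38))/(-179 + n))*sqrt(n) = 3 + sqrt(n)*(-1/3 + n + sqrt(38))/(-179 + n))
1/(l(101) + z(21)) = 1/((-537 + 101**(3/2) + 3*101 + sqrt(101)*(-1 + 3*sqrt(38))/3)/(-179 + 101) + 21) = 1/((-537 + 101*sqrt(101) + 303 + sqrt(101)*(-1 + 3*sqrt(38))/3)/(-78) + 21) = 1/(-(-234 + 101*sqrt(101) + sqrt(101)*(-1 + 3*sqrt(38))/3)/78 + 21) = 1/((3 - 101*sqrt(101)/78 - sqrt(101)*(-1 + 3*sqrt(38))/234) + 21) = 1/(24 - 101*sqrt(101)/78 - sqrt(101)*(-1 + 3*sqrt(38))/234)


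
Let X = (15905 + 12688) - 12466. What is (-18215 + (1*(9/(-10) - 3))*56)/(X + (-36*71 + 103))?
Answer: -1739/1290 ≈ -1.3481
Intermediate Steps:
X = 16127 (X = 28593 - 12466 = 16127)
(-18215 + (1*(9/(-10) - 3))*56)/(X + (-36*71 + 103)) = (-18215 + (1*(9/(-10) - 3))*56)/(16127 + (-36*71 + 103)) = (-18215 + (1*(9*(-1/10) - 3))*56)/(16127 + (-2556 + 103)) = (-18215 + (1*(-9/10 - 3))*56)/(16127 - 2453) = (-18215 + (1*(-39/10))*56)/13674 = (-18215 - 39/10*56)*(1/13674) = (-18215 - 1092/5)*(1/13674) = -92167/5*1/13674 = -1739/1290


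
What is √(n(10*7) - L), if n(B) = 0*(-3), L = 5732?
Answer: 2*I*√1433 ≈ 75.71*I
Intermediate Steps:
n(B) = 0
√(n(10*7) - L) = √(0 - 1*5732) = √(0 - 5732) = √(-5732) = 2*I*√1433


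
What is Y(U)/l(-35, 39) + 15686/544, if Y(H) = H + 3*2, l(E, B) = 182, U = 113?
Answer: 104271/3536 ≈ 29.488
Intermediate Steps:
Y(H) = 6 + H (Y(H) = H + 6 = 6 + H)
Y(U)/l(-35, 39) + 15686/544 = (6 + 113)/182 + 15686/544 = 119*(1/182) + 15686*(1/544) = 17/26 + 7843/272 = 104271/3536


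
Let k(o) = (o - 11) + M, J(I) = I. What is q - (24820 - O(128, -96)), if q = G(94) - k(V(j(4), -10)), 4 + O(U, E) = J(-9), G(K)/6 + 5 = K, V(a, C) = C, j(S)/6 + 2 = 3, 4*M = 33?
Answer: -97145/4 ≈ -24286.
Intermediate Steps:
M = 33/4 (M = (1/4)*33 = 33/4 ≈ 8.2500)
j(S) = 6 (j(S) = -12 + 6*3 = -12 + 18 = 6)
G(K) = -30 + 6*K
O(U, E) = -13 (O(U, E) = -4 - 9 = -13)
k(o) = -11/4 + o (k(o) = (o - 11) + 33/4 = (-11 + o) + 33/4 = -11/4 + o)
q = 2187/4 (q = (-30 + 6*94) - (-11/4 - 10) = (-30 + 564) - 1*(-51/4) = 534 + 51/4 = 2187/4 ≈ 546.75)
q - (24820 - O(128, -96)) = 2187/4 - (24820 - 1*(-13)) = 2187/4 - (24820 + 13) = 2187/4 - 1*24833 = 2187/4 - 24833 = -97145/4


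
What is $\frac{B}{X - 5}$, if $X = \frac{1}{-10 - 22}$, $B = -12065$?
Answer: $\frac{386080}{161} \approx 2398.0$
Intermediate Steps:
$X = - \frac{1}{32}$ ($X = \frac{1}{-32} = - \frac{1}{32} \approx -0.03125$)
$\frac{B}{X - 5} = \frac{1}{- \frac{1}{32} - 5} \left(-12065\right) = \frac{1}{- \frac{161}{32}} \left(-12065\right) = \left(- \frac{32}{161}\right) \left(-12065\right) = \frac{386080}{161}$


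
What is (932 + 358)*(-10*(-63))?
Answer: 812700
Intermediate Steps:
(932 + 358)*(-10*(-63)) = 1290*630 = 812700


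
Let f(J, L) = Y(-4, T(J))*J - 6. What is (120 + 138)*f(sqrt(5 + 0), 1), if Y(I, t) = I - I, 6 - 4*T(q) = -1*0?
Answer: -1548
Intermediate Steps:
T(q) = 3/2 (T(q) = 3/2 - (-1)*0/4 = 3/2 - 1/4*0 = 3/2 + 0 = 3/2)
Y(I, t) = 0
f(J, L) = -6 (f(J, L) = 0*J - 6 = 0 - 6 = -6)
(120 + 138)*f(sqrt(5 + 0), 1) = (120 + 138)*(-6) = 258*(-6) = -1548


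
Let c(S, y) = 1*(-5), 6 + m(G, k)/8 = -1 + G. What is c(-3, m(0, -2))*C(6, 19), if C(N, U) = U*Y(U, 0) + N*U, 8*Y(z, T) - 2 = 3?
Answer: -5035/8 ≈ -629.38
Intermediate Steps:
Y(z, T) = 5/8 (Y(z, T) = ¼ + (⅛)*3 = ¼ + 3/8 = 5/8)
m(G, k) = -56 + 8*G (m(G, k) = -48 + 8*(-1 + G) = -48 + (-8 + 8*G) = -56 + 8*G)
c(S, y) = -5
C(N, U) = 5*U/8 + N*U (C(N, U) = U*(5/8) + N*U = 5*U/8 + N*U)
c(-3, m(0, -2))*C(6, 19) = -5*19*(5 + 8*6)/8 = -5*19*(5 + 48)/8 = -5*19*53/8 = -5*1007/8 = -5035/8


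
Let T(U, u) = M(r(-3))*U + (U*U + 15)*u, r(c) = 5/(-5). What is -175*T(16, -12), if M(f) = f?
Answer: 571900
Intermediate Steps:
r(c) = -1 (r(c) = 5*(-⅕) = -1)
T(U, u) = -U + u*(15 + U²) (T(U, u) = -U + (U*U + 15)*u = -U + (U² + 15)*u = -U + (15 + U²)*u = -U + u*(15 + U²))
-175*T(16, -12) = -175*(-1*16 + 15*(-12) - 12*16²) = -175*(-16 - 180 - 12*256) = -175*(-16 - 180 - 3072) = -175*(-3268) = 571900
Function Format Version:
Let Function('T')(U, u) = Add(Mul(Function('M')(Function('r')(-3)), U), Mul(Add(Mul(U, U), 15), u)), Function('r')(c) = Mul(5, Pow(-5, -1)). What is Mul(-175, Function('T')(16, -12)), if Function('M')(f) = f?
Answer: 571900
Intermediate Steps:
Function('r')(c) = -1 (Function('r')(c) = Mul(5, Rational(-1, 5)) = -1)
Function('T')(U, u) = Add(Mul(-1, U), Mul(u, Add(15, Pow(U, 2)))) (Function('T')(U, u) = Add(Mul(-1, U), Mul(Add(Mul(U, U), 15), u)) = Add(Mul(-1, U), Mul(Add(Pow(U, 2), 15), u)) = Add(Mul(-1, U), Mul(Add(15, Pow(U, 2)), u)) = Add(Mul(-1, U), Mul(u, Add(15, Pow(U, 2)))))
Mul(-175, Function('T')(16, -12)) = Mul(-175, Add(Mul(-1, 16), Mul(15, -12), Mul(-12, Pow(16, 2)))) = Mul(-175, Add(-16, -180, Mul(-12, 256))) = Mul(-175, Add(-16, -180, -3072)) = Mul(-175, -3268) = 571900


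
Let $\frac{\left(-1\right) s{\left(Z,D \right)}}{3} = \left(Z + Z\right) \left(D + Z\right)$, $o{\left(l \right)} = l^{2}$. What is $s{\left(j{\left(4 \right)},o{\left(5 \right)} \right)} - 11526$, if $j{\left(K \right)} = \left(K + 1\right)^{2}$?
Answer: $-19026$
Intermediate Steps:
$j{\left(K \right)} = \left(1 + K\right)^{2}$
$s{\left(Z,D \right)} = - 6 Z \left(D + Z\right)$ ($s{\left(Z,D \right)} = - 3 \left(Z + Z\right) \left(D + Z\right) = - 3 \cdot 2 Z \left(D + Z\right) = - 6 Z \left(D + Z\right)$)
$s{\left(j{\left(4 \right)},o{\left(5 \right)} \right)} - 11526 = - 6 \left(1 + 4\right)^{2} \left(5^{2} + \left(1 + 4\right)^{2}\right) - 11526 = - 6 \cdot 5^{2} \left(25 + 5^{2}\right) - 11526 = \left(-6\right) 25 \left(25 + 25\right) - 11526 = \left(-6\right) 25 \cdot 50 - 11526 = -7500 - 11526 = -19026$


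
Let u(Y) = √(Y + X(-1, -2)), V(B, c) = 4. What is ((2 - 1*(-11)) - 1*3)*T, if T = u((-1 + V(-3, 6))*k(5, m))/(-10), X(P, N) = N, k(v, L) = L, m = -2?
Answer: -2*I*√2 ≈ -2.8284*I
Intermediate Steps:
u(Y) = √(-2 + Y) (u(Y) = √(Y - 2) = √(-2 + Y))
T = -I*√2/5 (T = √(-2 + (-1 + 4)*(-2))/(-10) = √(-2 + 3*(-2))*(-⅒) = √(-2 - 6)*(-⅒) = √(-8)*(-⅒) = (2*I*√2)*(-⅒) = -I*√2/5 ≈ -0.28284*I)
((2 - 1*(-11)) - 1*3)*T = ((2 - 1*(-11)) - 1*3)*(-I*√2/5) = ((2 + 11) - 3)*(-I*√2/5) = (13 - 3)*(-I*√2/5) = 10*(-I*√2/5) = -2*I*√2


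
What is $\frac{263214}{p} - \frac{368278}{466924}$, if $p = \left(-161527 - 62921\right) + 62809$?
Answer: $- \frac{91214510689}{37736564218} \approx -2.4171$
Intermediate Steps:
$p = -161639$ ($p = -224448 + 62809 = -161639$)
$\frac{263214}{p} - \frac{368278}{466924} = \frac{263214}{-161639} - \frac{368278}{466924} = 263214 \left(- \frac{1}{161639}\right) - \frac{184139}{233462} = - \frac{263214}{161639} - \frac{184139}{233462} = - \frac{91214510689}{37736564218}$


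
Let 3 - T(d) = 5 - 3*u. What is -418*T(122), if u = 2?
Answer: -1672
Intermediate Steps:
T(d) = 4 (T(d) = 3 - (5 - 3*2) = 3 - (5 - 6) = 3 - 1*(-1) = 3 + 1 = 4)
-418*T(122) = -418*4 = -1672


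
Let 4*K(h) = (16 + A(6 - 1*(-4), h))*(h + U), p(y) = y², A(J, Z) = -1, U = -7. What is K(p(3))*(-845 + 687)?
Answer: -1185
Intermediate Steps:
K(h) = -105/4 + 15*h/4 (K(h) = ((16 - 1)*(h - 7))/4 = (15*(-7 + h))/4 = (-105 + 15*h)/4 = -105/4 + 15*h/4)
K(p(3))*(-845 + 687) = (-105/4 + (15/4)*3²)*(-845 + 687) = (-105/4 + (15/4)*9)*(-158) = (-105/4 + 135/4)*(-158) = (15/2)*(-158) = -1185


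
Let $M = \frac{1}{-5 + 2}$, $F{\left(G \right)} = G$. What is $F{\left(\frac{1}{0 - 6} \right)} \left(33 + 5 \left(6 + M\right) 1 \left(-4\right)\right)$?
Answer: $\frac{241}{18} \approx 13.389$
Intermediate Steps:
$M = - \frac{1}{3}$ ($M = \frac{1}{-3} = - \frac{1}{3} \approx -0.33333$)
$F{\left(\frac{1}{0 - 6} \right)} \left(33 + 5 \left(6 + M\right) 1 \left(-4\right)\right) = \frac{33 + 5 \left(6 - \frac{1}{3}\right) 1 \left(-4\right)}{0 - 6} = \frac{33 + 5 \cdot \frac{17}{3} \cdot 1 \left(-4\right)}{-6} = - \frac{33 + \frac{85}{3} \cdot 1 \left(-4\right)}{6} = - \frac{33 + \frac{85}{3} \left(-4\right)}{6} = - \frac{33 - \frac{340}{3}}{6} = \left(- \frac{1}{6}\right) \left(- \frac{241}{3}\right) = \frac{241}{18}$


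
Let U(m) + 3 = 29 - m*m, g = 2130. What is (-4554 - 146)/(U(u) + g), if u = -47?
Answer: 4700/53 ≈ 88.679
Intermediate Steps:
U(m) = 26 - m² (U(m) = -3 + (29 - m*m) = -3 + (29 - m²) = 26 - m²)
(-4554 - 146)/(U(u) + g) = (-4554 - 146)/((26 - 1*(-47)²) + 2130) = -4700/((26 - 1*2209) + 2130) = -4700/((26 - 2209) + 2130) = -4700/(-2183 + 2130) = -4700/(-53) = -4700*(-1/53) = 4700/53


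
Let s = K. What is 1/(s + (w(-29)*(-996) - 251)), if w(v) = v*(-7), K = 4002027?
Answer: 1/3799588 ≈ 2.6319e-7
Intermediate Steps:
s = 4002027
w(v) = -7*v
1/(s + (w(-29)*(-996) - 251)) = 1/(4002027 + (-7*(-29)*(-996) - 251)) = 1/(4002027 + (203*(-996) - 251)) = 1/(4002027 + (-202188 - 251)) = 1/(4002027 - 202439) = 1/3799588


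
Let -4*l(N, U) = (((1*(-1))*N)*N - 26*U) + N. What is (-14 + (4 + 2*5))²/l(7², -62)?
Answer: 0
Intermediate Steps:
l(N, U) = -N/4 + N²/4 + 13*U/2 (l(N, U) = -((((1*(-1))*N)*N - 26*U) + N)/4 = -(((-N)*N - 26*U) + N)/4 = -((-N² - 26*U) + N)/4 = -(N - N² - 26*U)/4 = -N/4 + N²/4 + 13*U/2)
(-14 + (4 + 2*5))²/l(7², -62) = (-14 + (4 + 2*5))²/(-¼*7² + (7²)²/4 + (13/2)*(-62)) = (-14 + (4 + 10))²/(-¼*49 + (¼)*49² - 403) = (-14 + 14)²/(-49/4 + (¼)*2401 - 403) = 0²/(-49/4 + 2401/4 - 403) = 0/185 = 0*(1/185) = 0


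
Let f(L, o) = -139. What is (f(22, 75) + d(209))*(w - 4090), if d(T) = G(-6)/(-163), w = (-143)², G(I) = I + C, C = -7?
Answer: -370433196/163 ≈ -2.2726e+6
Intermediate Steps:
G(I) = -7 + I (G(I) = I - 7 = -7 + I)
w = 20449
d(T) = 13/163 (d(T) = (-7 - 6)/(-163) = -13*(-1/163) = 13/163)
(f(22, 75) + d(209))*(w - 4090) = (-139 + 13/163)*(20449 - 4090) = -22644/163*16359 = -370433196/163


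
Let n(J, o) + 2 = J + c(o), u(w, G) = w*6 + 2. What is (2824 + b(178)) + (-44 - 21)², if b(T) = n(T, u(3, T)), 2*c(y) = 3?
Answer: 14453/2 ≈ 7226.5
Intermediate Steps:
c(y) = 3/2 (c(y) = (½)*3 = 3/2)
u(w, G) = 2 + 6*w (u(w, G) = 6*w + 2 = 2 + 6*w)
n(J, o) = -½ + J (n(J, o) = -2 + (J + 3/2) = -2 + (3/2 + J) = -½ + J)
b(T) = -½ + T
(2824 + b(178)) + (-44 - 21)² = (2824 + (-½ + 178)) + (-44 - 21)² = (2824 + 355/2) + (-65)² = 6003/2 + 4225 = 14453/2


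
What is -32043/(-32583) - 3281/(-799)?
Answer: 2598180/510467 ≈ 5.0898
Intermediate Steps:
-32043/(-32583) - 3281/(-799) = -32043*(-1/32583) - 3281*(-1/799) = 10681/10861 + 193/47 = 2598180/510467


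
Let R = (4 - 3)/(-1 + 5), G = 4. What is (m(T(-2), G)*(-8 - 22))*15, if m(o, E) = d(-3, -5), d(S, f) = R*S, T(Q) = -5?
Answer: 675/2 ≈ 337.50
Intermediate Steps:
R = 1/4 ≈ 0.25000
d(S, f) = S/4
m(o, E) = -3/4 (m(o, E) = (1/4)*(-3) = -3/4)
(m(T(-2), G)*(-8 - 22))*15 = -3*(-8 - 22)/4*15 = -3/4*(-30)*15 = (45/2)*15 = 675/2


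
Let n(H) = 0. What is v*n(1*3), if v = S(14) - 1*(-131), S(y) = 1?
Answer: 0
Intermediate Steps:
v = 132 (v = 1 - 1*(-131) = 1 + 131 = 132)
v*n(1*3) = 132*0 = 0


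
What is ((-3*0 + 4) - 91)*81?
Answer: -7047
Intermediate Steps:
((-3*0 + 4) - 91)*81 = ((0 + 4) - 91)*81 = (4 - 91)*81 = -87*81 = -7047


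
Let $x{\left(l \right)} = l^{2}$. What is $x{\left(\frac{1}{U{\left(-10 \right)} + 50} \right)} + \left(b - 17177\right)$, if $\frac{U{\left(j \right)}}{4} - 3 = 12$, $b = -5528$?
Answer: $- \frac{274730499}{12100} \approx -22705.0$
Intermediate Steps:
$U{\left(j \right)} = 60$ ($U{\left(j \right)} = 12 + 4 \cdot 12 = 12 + 48 = 60$)
$x{\left(\frac{1}{U{\left(-10 \right)} + 50} \right)} + \left(b - 17177\right) = \left(\frac{1}{60 + 50}\right)^{2} - 22705 = \left(\frac{1}{110}\right)^{2} - 22705 = \frac{1}{12100} - 22705 = - \frac{274730499}{12100}$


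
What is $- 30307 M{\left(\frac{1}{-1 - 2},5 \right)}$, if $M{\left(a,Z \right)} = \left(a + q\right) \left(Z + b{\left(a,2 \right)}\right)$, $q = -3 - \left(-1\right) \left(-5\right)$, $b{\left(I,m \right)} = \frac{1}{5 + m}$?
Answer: $\frac{9092100}{7} \approx 1.2989 \cdot 10^{6}$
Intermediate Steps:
$q = -8$ ($q = -3 - 5 = -8$)
$M{\left(a,Z \right)} = \left(-8 + a\right) \left(\frac{1}{7} + Z\right)$ ($M{\left(a,Z \right)} = \left(a - 8\right) \left(Z + \frac{1}{5 + 2}\right) = \left(-8 + a\right) \left(Z + \frac{1}{7}\right) = \left(-8 + a\right) \left(\frac{1}{7} + Z\right)$)
$- 30307 M{\left(\frac{1}{-1 - 2},5 \right)} = - 30307 \left(- \frac{8}{7} - 40 + \frac{1}{7 \left(-1 - 2\right)} + \frac{5}{-1 - 2}\right) = - 30307 \left(- \frac{8}{7} - 40 + \frac{1}{7 \left(-3\right)} + \frac{5}{-3}\right) = - 30307 \left(- \frac{8}{7} - 40 + \frac{1}{7} \left(- \frac{1}{3}\right) + 5 \left(- \frac{1}{3}\right)\right) = - 30307 \left(- \frac{8}{7} - 40 - \frac{1}{21} - \frac{5}{3}\right) = \left(-30307\right) \left(- \frac{300}{7}\right) = \frac{9092100}{7}$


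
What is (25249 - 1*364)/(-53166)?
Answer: -8295/17722 ≈ -0.46806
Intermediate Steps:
(25249 - 1*364)/(-53166) = (25249 - 364)*(-1/53166) = 24885*(-1/53166) = -8295/17722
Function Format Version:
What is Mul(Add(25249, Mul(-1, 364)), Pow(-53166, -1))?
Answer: Rational(-8295, 17722) ≈ -0.46806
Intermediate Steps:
Mul(Add(25249, Mul(-1, 364)), Pow(-53166, -1)) = Mul(Add(25249, -364), Rational(-1, 53166)) = Mul(24885, Rational(-1, 53166)) = Rational(-8295, 17722)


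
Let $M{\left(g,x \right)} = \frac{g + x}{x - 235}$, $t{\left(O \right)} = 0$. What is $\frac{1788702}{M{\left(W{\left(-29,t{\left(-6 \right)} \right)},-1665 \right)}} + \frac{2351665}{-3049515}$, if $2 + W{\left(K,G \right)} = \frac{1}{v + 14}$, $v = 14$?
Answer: $\frac{2321508197336257}{1138688901} \approx 2.0388 \cdot 10^{6}$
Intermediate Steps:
$W{\left(K,G \right)} = - \frac{55}{28}$ ($W{\left(K,G \right)} = -2 + \frac{1}{14 + 14} = -2 + \frac{1}{28} = - \frac{55}{28}$)
$M{\left(g,x \right)} = \frac{g + x}{-235 + x}$
$\frac{1788702}{M{\left(W{\left(-29,t{\left(-6 \right)} \right)},-1665 \right)}} + \frac{2351665}{-3049515} = \frac{1788702}{\frac{1}{-235 - 1665} \left(- \frac{55}{28} - 1665\right)} + \frac{2351665}{-3049515} = \frac{1788702}{\frac{1}{-1900} \left(- \frac{46675}{28}\right)} + 2351665 \left(- \frac{1}{3049515}\right) = \frac{1788702}{\left(- \frac{1}{1900}\right) \left(- \frac{46675}{28}\right)} - \frac{470333}{609903} = \frac{1788702}{\frac{1867}{2128}} - \frac{470333}{609903} = 1788702 \cdot \frac{2128}{1867} - \frac{470333}{609903} = \frac{3806357856}{1867} - \frac{470333}{609903} = \frac{2321508197336257}{1138688901}$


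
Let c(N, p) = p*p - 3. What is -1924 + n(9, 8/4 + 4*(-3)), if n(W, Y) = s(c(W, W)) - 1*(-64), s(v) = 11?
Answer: -1849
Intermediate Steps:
c(N, p) = -3 + p² (c(N, p) = p² - 3 = -3 + p²)
n(W, Y) = 75 (n(W, Y) = 11 - 1*(-64) = 11 + 64 = 75)
-1924 + n(9, 8/4 + 4*(-3)) = -1924 + 75 = -1849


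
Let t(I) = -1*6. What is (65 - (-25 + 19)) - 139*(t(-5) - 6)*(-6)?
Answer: -9937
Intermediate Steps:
t(I) = -6
(65 - (-25 + 19)) - 139*(t(-5) - 6)*(-6) = (65 - (-25 + 19)) - 139*(-6 - 6)*(-6) = (65 - 1*(-6)) - (-1668)*(-6) = (65 + 6) - 139*72 = 71 - 10008 = -9937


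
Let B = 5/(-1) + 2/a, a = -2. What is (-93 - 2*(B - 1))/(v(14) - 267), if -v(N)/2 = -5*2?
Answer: 79/247 ≈ 0.31984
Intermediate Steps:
B = -6 (B = 5/(-1) + 2/(-2) = 5*(-1) + 2*(-1/2) = -5 - 1 = -6)
v(N) = 20 (v(N) = -(-10)*2 = -2*(-10) = 20)
(-93 - 2*(B - 1))/(v(14) - 267) = (-93 - 2*(-6 - 1))/(20 - 267) = (-93 - 2*(-7))/(-247) = (-93 + 14)*(-1/247) = -79*(-1/247) = 79/247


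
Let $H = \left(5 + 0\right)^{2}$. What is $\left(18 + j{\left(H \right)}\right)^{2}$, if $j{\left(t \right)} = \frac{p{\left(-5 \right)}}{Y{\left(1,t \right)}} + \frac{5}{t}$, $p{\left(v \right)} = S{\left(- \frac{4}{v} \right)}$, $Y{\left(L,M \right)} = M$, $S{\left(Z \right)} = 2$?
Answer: $\frac{208849}{625} \approx 334.16$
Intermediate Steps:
$p{\left(v \right)} = 2$
$H = 25$ ($H = 5^{2} = 25$)
$j{\left(t \right)} = \frac{7}{t}$ ($j{\left(t \right)} = \frac{2}{t} + \frac{5}{t} = \frac{7}{t}$)
$\left(18 + j{\left(H \right)}\right)^{2} = \left(18 + \frac{7}{25}\right)^{2} = \left(\frac{457}{25}\right)^{2} = \frac{208849}{625}$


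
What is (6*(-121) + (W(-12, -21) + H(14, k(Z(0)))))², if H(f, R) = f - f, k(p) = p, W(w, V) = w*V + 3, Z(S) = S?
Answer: 221841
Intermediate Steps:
W(w, V) = 3 + V*w (W(w, V) = V*w + 3 = 3 + V*w)
H(f, R) = 0
(6*(-121) + (W(-12, -21) + H(14, k(Z(0)))))² = (6*(-121) + ((3 - 21*(-12)) + 0))² = (-726 + ((3 + 252) + 0))² = (-726 + (255 + 0))² = (-726 + 255)² = (-471)² = 221841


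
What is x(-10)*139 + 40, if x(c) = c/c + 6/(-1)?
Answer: -655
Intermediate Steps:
x(c) = -5 (x(c) = 1 + 6*(-1) = 1 - 6 = -5)
x(-10)*139 + 40 = -5*139 + 40 = -695 + 40 = -655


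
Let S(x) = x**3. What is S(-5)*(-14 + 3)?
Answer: 1375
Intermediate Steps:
S(-5)*(-14 + 3) = (-5)**3*(-14 + 3) = -125*(-11) = 1375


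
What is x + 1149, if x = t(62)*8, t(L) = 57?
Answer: 1605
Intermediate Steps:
x = 456 (x = 57*8 = 456)
x + 1149 = 456 + 1149 = 1605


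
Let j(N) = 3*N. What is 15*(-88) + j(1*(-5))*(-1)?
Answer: -1305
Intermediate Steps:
15*(-88) + j(1*(-5))*(-1) = 15*(-88) + (3*(1*(-5)))*(-1) = -1320 + (3*(-5))*(-1) = -1320 - 15*(-1) = -1320 + 15 = -1305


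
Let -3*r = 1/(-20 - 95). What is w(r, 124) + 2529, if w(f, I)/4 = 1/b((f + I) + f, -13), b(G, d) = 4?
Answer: 2530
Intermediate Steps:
r = 1/345 (r = -1/(3*(-20 - 95)) = -⅓/(-115) = -⅓*(-1/115) = 1/345 ≈ 0.0028986)
w(f, I) = 1 (w(f, I) = 4/4 = 4*(¼) = 1)
w(r, 124) + 2529 = 1 + 2529 = 2530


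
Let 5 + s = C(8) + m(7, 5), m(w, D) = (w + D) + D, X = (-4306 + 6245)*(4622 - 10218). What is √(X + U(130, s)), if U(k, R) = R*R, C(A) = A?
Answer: 2*I*√2712561 ≈ 3294.0*I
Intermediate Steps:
X = -10850644 (X = 1939*(-5596) = -10850644)
m(w, D) = w + 2*D (m(w, D) = (D + w) + D = w + 2*D)
s = 20 (s = -5 + (8 + (7 + 2*5)) = -5 + (8 + (7 + 10)) = -5 + (8 + 17) = -5 + 25 = 20)
U(k, R) = R²
√(X + U(130, s)) = √(-10850644 + 20²) = √(-10850644 + 400) = √(-10850244) = 2*I*√2712561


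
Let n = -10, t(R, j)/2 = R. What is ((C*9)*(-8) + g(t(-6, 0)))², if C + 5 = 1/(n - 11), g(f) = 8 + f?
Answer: 6330256/49 ≈ 1.2919e+5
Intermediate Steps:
t(R, j) = 2*R
C = -106/21 (C = -5 + 1/(-10 - 11) = -5 + 1/(-21) = -5 - 1/21 = -106/21 ≈ -5.0476)
((C*9)*(-8) + g(t(-6, 0)))² = (-106/21*9*(-8) + (8 + 2*(-6)))² = (-318/7*(-8) + (8 - 12))² = (2544/7 - 4)² = (2516/7)² = 6330256/49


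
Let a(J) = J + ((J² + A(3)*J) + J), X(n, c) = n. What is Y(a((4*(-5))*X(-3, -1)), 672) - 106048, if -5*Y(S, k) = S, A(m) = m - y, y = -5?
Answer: -106888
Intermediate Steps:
A(m) = 5 + m (A(m) = m - 1*(-5) = m + 5 = 5 + m)
a(J) = J² + 10*J (a(J) = J + ((J² + (5 + 3)*J) + J) = J + ((J² + 8*J) + J) = J + (J² + 9*J) = J² + 10*J)
Y(S, k) = -S/5
Y(a((4*(-5))*X(-3, -1)), 672) - 106048 = -(4*(-5))*(-3)*(10 + (4*(-5))*(-3))/5 - 106048 = -(-20*(-3))*(10 - 20*(-3))/5 - 106048 = -12*(10 + 60) - 106048 = -12*70 - 106048 = -⅕*4200 - 106048 = -840 - 106048 = -106888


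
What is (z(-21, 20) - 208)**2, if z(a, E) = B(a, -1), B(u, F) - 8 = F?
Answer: 40401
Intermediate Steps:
B(u, F) = 8 + F
z(a, E) = 7 (z(a, E) = 8 - 1 = 7)
(z(-21, 20) - 208)**2 = (7 - 208)**2 = (-201)**2 = 40401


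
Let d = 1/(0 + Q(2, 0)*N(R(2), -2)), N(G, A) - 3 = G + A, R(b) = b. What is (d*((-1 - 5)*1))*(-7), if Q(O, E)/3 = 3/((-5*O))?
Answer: -140/9 ≈ -15.556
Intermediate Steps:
Q(O, E) = -9/(5*O) (Q(O, E) = 3*(3/((-5*O))) = 3*(3*(-1/(5*O))) = 3*(-3/(5*O)) = -9/(5*O))
N(G, A) = 3 + A + G (N(G, A) = 3 + (G + A) = 3 + (A + G) = 3 + A + G)
d = -10/27 (d = 1/(0 + (-9/5/2)*(3 - 2 + 2)) = 1/(0 - 9/5*½*3) = 1/(0 - 9/10*3) = 1/(0 - 27/10) = 1/(-27/10) = -10/27 ≈ -0.37037)
(d*((-1 - 5)*1))*(-7) = -10*(-1 - 5)/27*(-7) = -(-20)/9*(-7) = -10/27*(-6)*(-7) = (20/9)*(-7) = -140/9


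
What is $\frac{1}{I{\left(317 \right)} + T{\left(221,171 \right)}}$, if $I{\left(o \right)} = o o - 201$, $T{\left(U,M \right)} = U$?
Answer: $\frac{1}{100509} \approx 9.9494 \cdot 10^{-6}$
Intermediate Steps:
$I{\left(o \right)} = -201 + o^{2}$ ($I{\left(o \right)} = o^{2} - 201 = -201 + o^{2}$)
$\frac{1}{I{\left(317 \right)} + T{\left(221,171 \right)}} = \frac{1}{\left(-201 + 317^{2}\right) + 221} = \frac{1}{\left(-201 + 100489\right) + 221} = \frac{1}{100288 + 221} = \frac{1}{100509}$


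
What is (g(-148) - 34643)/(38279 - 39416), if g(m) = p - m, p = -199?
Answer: 34694/1137 ≈ 30.514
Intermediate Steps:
g(m) = -199 - m
(g(-148) - 34643)/(38279 - 39416) = ((-199 - 1*(-148)) - 34643)/(38279 - 39416) = ((-199 + 148) - 34643)/(-1137) = (-51 - 34643)*(-1/1137) = -34694*(-1/1137) = 34694/1137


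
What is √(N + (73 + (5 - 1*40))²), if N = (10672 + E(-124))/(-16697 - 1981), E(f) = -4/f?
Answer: √483926544941862/579018 ≈ 37.992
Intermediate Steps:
E(f) = -4/f
N = -330833/579018 (N = (10672 - 4/(-124))/(-16697 - 1981) = (10672 - 4*(-1/124))/(-18678) = (10672 + 1/31)*(-1/18678) = (330833/31)*(-1/18678) = -330833/579018 ≈ -0.57137)
√(N + (73 + (5 - 1*40))²) = √(-330833/579018 + (73 + (5 - 1*40))²) = √(-330833/579018 + (73 + (5 - 40))²) = √(-330833/579018 + (73 - 35)²) = √(-330833/579018 + 38²) = √(-330833/579018 + 1444) = √(835771159/579018) = √483926544941862/579018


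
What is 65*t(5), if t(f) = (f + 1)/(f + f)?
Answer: 39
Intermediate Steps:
t(f) = (1 + f)/(2*f) (t(f) = (1 + f)/((2*f)) = (1 + f)*(1/(2*f)) = (1 + f)/(2*f))
65*t(5) = 65*((½)*(1 + 5)/5) = 65*((½)*(⅕)*6) = 65*(⅗) = 39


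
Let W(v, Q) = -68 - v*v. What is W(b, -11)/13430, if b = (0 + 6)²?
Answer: -682/6715 ≈ -0.10156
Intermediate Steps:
b = 36 (b = 6² = 36)
W(v, Q) = -68 - v²
W(b, -11)/13430 = (-68 - 1*36²)/13430 = (-68 - 1*1296)*(1/13430) = (-68 - 1296)*(1/13430) = -1364*1/13430 = -682/6715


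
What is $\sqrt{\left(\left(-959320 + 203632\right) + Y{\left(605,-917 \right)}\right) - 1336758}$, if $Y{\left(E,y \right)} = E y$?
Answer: $i \sqrt{2647231} \approx 1627.0 i$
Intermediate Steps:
$\sqrt{\left(\left(-959320 + 203632\right) + Y{\left(605,-917 \right)}\right) - 1336758} = \sqrt{\left(\left(-959320 + 203632\right) + 605 \left(-917\right)\right) - 1336758} = \sqrt{\left(-755688 - 554785\right) - 1336758} = \sqrt{-1310473 - 1336758} = \sqrt{-2647231} = i \sqrt{2647231}$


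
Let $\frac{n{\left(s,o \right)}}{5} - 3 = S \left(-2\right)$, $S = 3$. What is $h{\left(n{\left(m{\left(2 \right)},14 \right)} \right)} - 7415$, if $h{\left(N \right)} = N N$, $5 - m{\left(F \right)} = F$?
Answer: $-7190$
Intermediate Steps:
$m{\left(F \right)} = 5 - F$
$n{\left(s,o \right)} = -15$ ($n{\left(s,o \right)} = 15 + 5 \cdot 3 \left(-2\right) = 15 + 5 \left(-6\right) = 15 - 30 = -15$)
$h{\left(N \right)} = N^{2}$
$h{\left(n{\left(m{\left(2 \right)},14 \right)} \right)} - 7415 = \left(-15\right)^{2} - 7415 = 225 - 7415 = -7190$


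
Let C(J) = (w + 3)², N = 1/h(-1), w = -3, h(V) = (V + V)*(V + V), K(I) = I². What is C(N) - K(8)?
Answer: -64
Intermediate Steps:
h(V) = 4*V² (h(V) = (2*V)*(2*V) = 4*V²)
N = ¼ (N = 1/(4*(-1)²) = 1/(4*1) = 1/4 = ¼ ≈ 0.25000)
C(J) = 0 (C(J) = (-3 + 3)² = 0² = 0)
C(N) - K(8) = 0 - 1*8² = 0 - 1*64 = 0 - 64 = -64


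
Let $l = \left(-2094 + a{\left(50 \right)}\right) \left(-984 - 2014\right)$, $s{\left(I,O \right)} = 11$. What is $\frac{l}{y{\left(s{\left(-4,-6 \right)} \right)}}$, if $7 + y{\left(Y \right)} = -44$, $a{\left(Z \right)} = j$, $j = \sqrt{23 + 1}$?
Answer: $- \frac{2092604}{17} + \frac{5996 \sqrt{6}}{51} \approx -1.2281 \cdot 10^{5}$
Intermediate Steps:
$j = 2 \sqrt{6}$ ($j = \sqrt{24} = 2 \sqrt{6} \approx 4.899$)
$a{\left(Z \right)} = 2 \sqrt{6}$
$y{\left(Y \right)} = -51$ ($y{\left(Y \right)} = -7 - 44 = -51$)
$l = 6277812 - 5996 \sqrt{6}$ ($l = \left(-2094 + 2 \sqrt{6}\right) \left(-984 - 2014\right) = \left(-2094 + 2 \sqrt{6}\right) \left(-2998\right) = 6277812 - 5996 \sqrt{6} \approx 6.2631 \cdot 10^{6}$)
$\frac{l}{y{\left(s{\left(-4,-6 \right)} \right)}} = \frac{6277812 - 5996 \sqrt{6}}{-51} = \left(6277812 - 5996 \sqrt{6}\right) \left(- \frac{1}{51}\right) = - \frac{2092604}{17} + \frac{5996 \sqrt{6}}{51}$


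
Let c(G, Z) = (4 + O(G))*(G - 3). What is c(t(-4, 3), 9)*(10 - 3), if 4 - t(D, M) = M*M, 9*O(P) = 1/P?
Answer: -10024/45 ≈ -222.76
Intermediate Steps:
O(P) = 1/(9*P)
t(D, M) = 4 - M² (t(D, M) = 4 - M*M = 4 - M²)
c(G, Z) = (-3 + G)*(4 + 1/(9*G)) (c(G, Z) = (4 + 1/(9*G))*(G - 3) = (4 + 1/(9*G))*(-3 + G) = (-3 + G)*(4 + 1/(9*G)))
c(t(-4, 3), 9)*(10 - 3) = ((-3 + (4 - 1*3²)*(-107 + 36*(4 - 1*3²)))/(9*(4 - 1*3²)))*(10 - 3) = ((-3 + (4 - 1*9)*(-107 + 36*(4 - 1*9)))/(9*(4 - 1*9)))*7 = ((-3 + (4 - 9)*(-107 + 36*(4 - 9)))/(9*(4 - 9)))*7 = ((⅑)*(-3 - 5*(-107 + 36*(-5)))/(-5))*7 = ((⅑)*(-⅕)*(-3 - 5*(-107 - 180)))*7 = ((⅑)*(-⅕)*(-3 - 5*(-287)))*7 = ((⅑)*(-⅕)*(-3 + 1435))*7 = ((⅑)*(-⅕)*1432)*7 = -1432/45*7 = -10024/45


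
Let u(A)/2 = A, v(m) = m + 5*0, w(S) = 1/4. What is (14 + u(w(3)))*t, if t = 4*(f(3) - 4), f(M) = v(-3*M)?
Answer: -754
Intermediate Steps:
w(S) = ¼
v(m) = m (v(m) = m + 0 = m)
u(A) = 2*A
f(M) = -3*M
t = -52 (t = 4*(-3*3 - 4) = 4*(-9 - 4) = 4*(-13) = -52)
(14 + u(w(3)))*t = (14 + 2*(¼))*(-52) = (14 + ½)*(-52) = (29/2)*(-52) = -754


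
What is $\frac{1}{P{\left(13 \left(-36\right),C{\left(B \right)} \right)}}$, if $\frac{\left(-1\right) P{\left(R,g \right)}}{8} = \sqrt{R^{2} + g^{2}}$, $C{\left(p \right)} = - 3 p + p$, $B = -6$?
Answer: $- \frac{\sqrt{1522}}{146112} \approx -0.00026701$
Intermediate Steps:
$C{\left(p \right)} = - 2 p$
$P{\left(R,g \right)} = - 8 \sqrt{R^{2} + g^{2}}$
$\frac{1}{P{\left(13 \left(-36\right),C{\left(B \right)} \right)}} = \frac{1}{\left(-8\right) \sqrt{\left(13 \left(-36\right)\right)^{2} + \left(\left(-2\right) \left(-6\right)\right)^{2}}} = \frac{1}{\left(-8\right) \sqrt{\left(-468\right)^{2} + 12^{2}}} = \frac{1}{\left(-8\right) \sqrt{219024 + 144}} = \frac{1}{\left(-8\right) \sqrt{219168}} = \frac{1}{\left(-8\right) 12 \sqrt{1522}} = \frac{1}{\left(-96\right) \sqrt{1522}} = - \frac{\sqrt{1522}}{146112}$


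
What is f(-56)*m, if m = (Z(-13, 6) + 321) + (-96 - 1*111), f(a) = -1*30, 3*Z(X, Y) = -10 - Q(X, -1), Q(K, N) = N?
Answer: -3330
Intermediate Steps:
Z(X, Y) = -3 (Z(X, Y) = (-10 - 1*(-1))/3 = (-10 + 1)/3 = (⅓)*(-9) = -3)
f(a) = -30
m = 111 (m = (-3 + 321) + (-96 - 1*111) = 318 + (-96 - 111) = 318 - 207 = 111)
f(-56)*m = -30*111 = -3330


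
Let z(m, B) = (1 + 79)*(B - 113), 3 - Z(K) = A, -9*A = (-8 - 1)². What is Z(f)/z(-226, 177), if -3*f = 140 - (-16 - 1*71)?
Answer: 3/1280 ≈ 0.0023438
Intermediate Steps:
f = -227/3 (f = -(140 - (-16 - 1*71))/3 = -(140 - (-16 - 71))/3 = -(140 - 1*(-87))/3 = -(140 + 87)/3 = -⅓*227 = -227/3 ≈ -75.667)
A = -9 (A = -(-8 - 1)²/9 = -⅑*(-9)² = -⅑*81 = -9)
Z(K) = 12 (Z(K) = 3 - 1*(-9) = 3 + 9 = 12)
z(m, B) = -9040 + 80*B (z(m, B) = 80*(-113 + B) = -9040 + 80*B)
Z(f)/z(-226, 177) = 12/(-9040 + 80*177) = 12/(-9040 + 14160) = 12/5120 = 12*(1/5120) = 3/1280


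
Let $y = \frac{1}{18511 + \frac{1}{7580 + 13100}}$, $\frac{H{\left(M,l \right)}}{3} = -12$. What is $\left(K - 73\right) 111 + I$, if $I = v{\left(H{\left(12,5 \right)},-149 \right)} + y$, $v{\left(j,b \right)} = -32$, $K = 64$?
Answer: $- \frac{394674492231}{382807481} \approx -1031.0$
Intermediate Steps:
$H{\left(M,l \right)} = -36$ ($H{\left(M,l \right)} = 3 \left(-12\right) = -36$)
$y = \frac{20680}{382807481}$ ($y = \frac{1}{18511 + \frac{1}{20680}} = \frac{1}{\frac{382807481}{20680}} = \frac{20680}{382807481} \approx 5.4022 \cdot 10^{-5}$)
$I = - \frac{12249818712}{382807481}$ ($I = -32 + \frac{20680}{382807481} = - \frac{12249818712}{382807481} \approx -32.0$)
$\left(K - 73\right) 111 + I = \left(64 - 73\right) 111 - \frac{12249818712}{382807481} = \left(-9\right) 111 - \frac{12249818712}{382807481} = -999 - \frac{12249818712}{382807481} = - \frac{394674492231}{382807481}$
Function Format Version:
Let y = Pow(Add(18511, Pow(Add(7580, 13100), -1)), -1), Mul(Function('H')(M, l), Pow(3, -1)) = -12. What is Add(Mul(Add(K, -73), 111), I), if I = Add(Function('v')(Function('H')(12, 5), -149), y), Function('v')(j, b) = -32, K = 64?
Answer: Rational(-394674492231, 382807481) ≈ -1031.0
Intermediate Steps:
Function('H')(M, l) = -36 (Function('H')(M, l) = Mul(3, -12) = -36)
y = Rational(20680, 382807481) (y = Pow(Add(18511, Pow(20680, -1)), -1) = Pow(Add(18511, Rational(1, 20680)), -1) = Pow(Rational(382807481, 20680), -1) = Rational(20680, 382807481) ≈ 5.4022e-5)
I = Rational(-12249818712, 382807481) (I = Add(-32, Rational(20680, 382807481)) = Rational(-12249818712, 382807481) ≈ -32.000)
Add(Mul(Add(K, -73), 111), I) = Add(Mul(Add(64, -73), 111), Rational(-12249818712, 382807481)) = Add(Mul(-9, 111), Rational(-12249818712, 382807481)) = Add(-999, Rational(-12249818712, 382807481)) = Rational(-394674492231, 382807481)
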